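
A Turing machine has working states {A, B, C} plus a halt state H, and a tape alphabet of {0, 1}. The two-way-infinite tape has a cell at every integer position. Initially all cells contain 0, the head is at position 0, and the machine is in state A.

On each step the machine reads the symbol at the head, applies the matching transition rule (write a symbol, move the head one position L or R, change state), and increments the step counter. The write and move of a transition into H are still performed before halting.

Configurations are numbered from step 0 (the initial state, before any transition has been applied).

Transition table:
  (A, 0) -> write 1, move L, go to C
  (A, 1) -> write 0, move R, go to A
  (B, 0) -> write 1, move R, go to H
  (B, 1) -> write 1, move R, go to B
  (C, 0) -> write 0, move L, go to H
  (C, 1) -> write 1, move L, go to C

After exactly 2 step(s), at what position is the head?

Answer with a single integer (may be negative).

Step 1: in state A at pos 0, read 0 -> (A,0)->write 1,move L,goto C. Now: state=C, head=-1, tape[-2..1]=0010 (head:  ^)
Step 2: in state C at pos -1, read 0 -> (C,0)->write 0,move L,goto H. Now: state=H, head=-2, tape[-3..1]=00010 (head:  ^)

Answer: -2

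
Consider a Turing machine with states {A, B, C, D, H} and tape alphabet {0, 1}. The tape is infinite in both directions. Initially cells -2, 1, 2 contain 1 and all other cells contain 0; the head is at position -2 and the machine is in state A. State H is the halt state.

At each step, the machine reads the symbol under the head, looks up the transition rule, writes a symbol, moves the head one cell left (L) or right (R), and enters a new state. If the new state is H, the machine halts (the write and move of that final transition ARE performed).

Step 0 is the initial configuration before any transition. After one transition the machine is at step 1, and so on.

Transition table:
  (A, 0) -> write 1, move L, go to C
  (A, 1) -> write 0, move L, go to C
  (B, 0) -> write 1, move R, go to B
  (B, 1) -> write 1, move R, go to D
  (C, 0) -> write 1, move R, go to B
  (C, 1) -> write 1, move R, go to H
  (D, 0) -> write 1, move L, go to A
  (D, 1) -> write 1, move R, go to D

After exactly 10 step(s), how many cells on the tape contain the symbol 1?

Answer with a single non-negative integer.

Step 1: in state A at pos -2, read 1 -> (A,1)->write 0,move L,goto C. Now: state=C, head=-3, tape[-4..3]=00000110 (head:  ^)
Step 2: in state C at pos -3, read 0 -> (C,0)->write 1,move R,goto B. Now: state=B, head=-2, tape[-4..3]=01000110 (head:   ^)
Step 3: in state B at pos -2, read 0 -> (B,0)->write 1,move R,goto B. Now: state=B, head=-1, tape[-4..3]=01100110 (head:    ^)
Step 4: in state B at pos -1, read 0 -> (B,0)->write 1,move R,goto B. Now: state=B, head=0, tape[-4..3]=01110110 (head:     ^)
Step 5: in state B at pos 0, read 0 -> (B,0)->write 1,move R,goto B. Now: state=B, head=1, tape[-4..3]=01111110 (head:      ^)
Step 6: in state B at pos 1, read 1 -> (B,1)->write 1,move R,goto D. Now: state=D, head=2, tape[-4..3]=01111110 (head:       ^)
Step 7: in state D at pos 2, read 1 -> (D,1)->write 1,move R,goto D. Now: state=D, head=3, tape[-4..4]=011111100 (head:        ^)
Step 8: in state D at pos 3, read 0 -> (D,0)->write 1,move L,goto A. Now: state=A, head=2, tape[-4..4]=011111110 (head:       ^)
Step 9: in state A at pos 2, read 1 -> (A,1)->write 0,move L,goto C. Now: state=C, head=1, tape[-4..4]=011111010 (head:      ^)
Step 10: in state C at pos 1, read 1 -> (C,1)->write 1,move R,goto H. Now: state=H, head=2, tape[-4..4]=011111010 (head:       ^)
Cells containing 1 after step 10: {-3, -2, -1, 0, 1, 3} -> 6 cell(s)

Answer: 6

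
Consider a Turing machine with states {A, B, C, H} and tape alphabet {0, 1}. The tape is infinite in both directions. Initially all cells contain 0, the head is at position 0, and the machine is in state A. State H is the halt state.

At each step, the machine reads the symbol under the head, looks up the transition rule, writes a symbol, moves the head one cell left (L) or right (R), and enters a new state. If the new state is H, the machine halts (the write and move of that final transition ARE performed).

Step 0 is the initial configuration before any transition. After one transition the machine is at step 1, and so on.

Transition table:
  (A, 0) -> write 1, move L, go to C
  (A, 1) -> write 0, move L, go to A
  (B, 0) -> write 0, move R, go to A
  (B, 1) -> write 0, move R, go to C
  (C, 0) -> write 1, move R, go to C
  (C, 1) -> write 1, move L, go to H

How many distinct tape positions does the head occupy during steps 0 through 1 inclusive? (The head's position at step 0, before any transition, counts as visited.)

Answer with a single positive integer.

Answer: 2

Derivation:
Step 1: in state A at pos 0, read 0 -> (A,0)->write 1,move L,goto C. Now: state=C, head=-1, tape[-2..1]=0010 (head:  ^)
Head positions at steps 0..1: starting at 0, distinct positions visited = {-1, 0} -> 2 position(s)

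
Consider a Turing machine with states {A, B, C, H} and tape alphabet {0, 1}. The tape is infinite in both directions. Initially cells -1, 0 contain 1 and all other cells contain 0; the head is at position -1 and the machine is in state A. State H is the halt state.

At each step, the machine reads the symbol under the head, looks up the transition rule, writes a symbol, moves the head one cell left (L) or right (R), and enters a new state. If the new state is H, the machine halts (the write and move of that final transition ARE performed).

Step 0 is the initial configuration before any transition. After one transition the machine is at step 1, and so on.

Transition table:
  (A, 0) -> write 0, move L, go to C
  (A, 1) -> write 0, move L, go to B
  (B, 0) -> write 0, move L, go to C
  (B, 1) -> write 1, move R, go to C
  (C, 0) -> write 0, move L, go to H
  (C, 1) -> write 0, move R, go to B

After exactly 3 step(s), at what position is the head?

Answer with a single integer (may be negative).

Step 1: in state A at pos -1, read 1 -> (A,1)->write 0,move L,goto B. Now: state=B, head=-2, tape[-3..1]=00010 (head:  ^)
Step 2: in state B at pos -2, read 0 -> (B,0)->write 0,move L,goto C. Now: state=C, head=-3, tape[-4..1]=000010 (head:  ^)
Step 3: in state C at pos -3, read 0 -> (C,0)->write 0,move L,goto H. Now: state=H, head=-4, tape[-5..1]=0000010 (head:  ^)

Answer: -4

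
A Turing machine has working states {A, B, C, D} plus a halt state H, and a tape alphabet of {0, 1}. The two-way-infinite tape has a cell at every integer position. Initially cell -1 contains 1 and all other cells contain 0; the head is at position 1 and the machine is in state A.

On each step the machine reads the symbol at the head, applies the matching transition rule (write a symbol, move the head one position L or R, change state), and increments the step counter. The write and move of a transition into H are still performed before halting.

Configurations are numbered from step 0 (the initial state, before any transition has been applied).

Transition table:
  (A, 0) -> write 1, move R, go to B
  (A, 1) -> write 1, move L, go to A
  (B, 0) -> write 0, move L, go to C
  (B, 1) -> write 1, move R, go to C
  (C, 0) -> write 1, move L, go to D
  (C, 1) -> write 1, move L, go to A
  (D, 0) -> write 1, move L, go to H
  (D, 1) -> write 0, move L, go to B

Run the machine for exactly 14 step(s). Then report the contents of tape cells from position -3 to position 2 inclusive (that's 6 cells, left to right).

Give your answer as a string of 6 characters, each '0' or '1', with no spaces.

Step 1: in state A at pos 1, read 0 -> (A,0)->write 1,move R,goto B. Now: state=B, head=2, tape[-2..3]=010100 (head:     ^)
Step 2: in state B at pos 2, read 0 -> (B,0)->write 0,move L,goto C. Now: state=C, head=1, tape[-2..3]=010100 (head:    ^)
Step 3: in state C at pos 1, read 1 -> (C,1)->write 1,move L,goto A. Now: state=A, head=0, tape[-2..3]=010100 (head:   ^)
Step 4: in state A at pos 0, read 0 -> (A,0)->write 1,move R,goto B. Now: state=B, head=1, tape[-2..3]=011100 (head:    ^)
Step 5: in state B at pos 1, read 1 -> (B,1)->write 1,move R,goto C. Now: state=C, head=2, tape[-2..3]=011100 (head:     ^)
Step 6: in state C at pos 2, read 0 -> (C,0)->write 1,move L,goto D. Now: state=D, head=1, tape[-2..3]=011110 (head:    ^)
Step 7: in state D at pos 1, read 1 -> (D,1)->write 0,move L,goto B. Now: state=B, head=0, tape[-2..3]=011010 (head:   ^)
Step 8: in state B at pos 0, read 1 -> (B,1)->write 1,move R,goto C. Now: state=C, head=1, tape[-2..3]=011010 (head:    ^)
Step 9: in state C at pos 1, read 0 -> (C,0)->write 1,move L,goto D. Now: state=D, head=0, tape[-2..3]=011110 (head:   ^)
Step 10: in state D at pos 0, read 1 -> (D,1)->write 0,move L,goto B. Now: state=B, head=-1, tape[-2..3]=010110 (head:  ^)
Step 11: in state B at pos -1, read 1 -> (B,1)->write 1,move R,goto C. Now: state=C, head=0, tape[-2..3]=010110 (head:   ^)
Step 12: in state C at pos 0, read 0 -> (C,0)->write 1,move L,goto D. Now: state=D, head=-1, tape[-2..3]=011110 (head:  ^)
Step 13: in state D at pos -1, read 1 -> (D,1)->write 0,move L,goto B. Now: state=B, head=-2, tape[-3..3]=0001110 (head:  ^)
Step 14: in state B at pos -2, read 0 -> (B,0)->write 0,move L,goto C. Now: state=C, head=-3, tape[-4..3]=00001110 (head:  ^)

Answer: 000111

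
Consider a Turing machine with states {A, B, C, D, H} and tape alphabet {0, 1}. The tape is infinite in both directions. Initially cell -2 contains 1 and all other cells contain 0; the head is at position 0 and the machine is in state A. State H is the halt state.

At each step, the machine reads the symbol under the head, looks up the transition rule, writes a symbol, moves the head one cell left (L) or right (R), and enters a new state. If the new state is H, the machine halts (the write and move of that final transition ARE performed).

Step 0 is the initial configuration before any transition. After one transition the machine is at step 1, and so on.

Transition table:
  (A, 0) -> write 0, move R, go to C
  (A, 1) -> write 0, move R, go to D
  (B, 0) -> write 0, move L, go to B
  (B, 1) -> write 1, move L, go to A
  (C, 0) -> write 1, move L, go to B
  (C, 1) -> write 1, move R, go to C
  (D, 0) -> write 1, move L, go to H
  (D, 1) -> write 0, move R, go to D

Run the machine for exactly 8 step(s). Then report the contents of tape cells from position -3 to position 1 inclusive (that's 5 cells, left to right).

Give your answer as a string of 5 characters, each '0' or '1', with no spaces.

Answer: 01101

Derivation:
Step 1: in state A at pos 0, read 0 -> (A,0)->write 0,move R,goto C. Now: state=C, head=1, tape[-3..2]=010000 (head:     ^)
Step 2: in state C at pos 1, read 0 -> (C,0)->write 1,move L,goto B. Now: state=B, head=0, tape[-3..2]=010010 (head:    ^)
Step 3: in state B at pos 0, read 0 -> (B,0)->write 0,move L,goto B. Now: state=B, head=-1, tape[-3..2]=010010 (head:   ^)
Step 4: in state B at pos -1, read 0 -> (B,0)->write 0,move L,goto B. Now: state=B, head=-2, tape[-3..2]=010010 (head:  ^)
Step 5: in state B at pos -2, read 1 -> (B,1)->write 1,move L,goto A. Now: state=A, head=-3, tape[-4..2]=0010010 (head:  ^)
Step 6: in state A at pos -3, read 0 -> (A,0)->write 0,move R,goto C. Now: state=C, head=-2, tape[-4..2]=0010010 (head:   ^)
Step 7: in state C at pos -2, read 1 -> (C,1)->write 1,move R,goto C. Now: state=C, head=-1, tape[-4..2]=0010010 (head:    ^)
Step 8: in state C at pos -1, read 0 -> (C,0)->write 1,move L,goto B. Now: state=B, head=-2, tape[-4..2]=0011010 (head:   ^)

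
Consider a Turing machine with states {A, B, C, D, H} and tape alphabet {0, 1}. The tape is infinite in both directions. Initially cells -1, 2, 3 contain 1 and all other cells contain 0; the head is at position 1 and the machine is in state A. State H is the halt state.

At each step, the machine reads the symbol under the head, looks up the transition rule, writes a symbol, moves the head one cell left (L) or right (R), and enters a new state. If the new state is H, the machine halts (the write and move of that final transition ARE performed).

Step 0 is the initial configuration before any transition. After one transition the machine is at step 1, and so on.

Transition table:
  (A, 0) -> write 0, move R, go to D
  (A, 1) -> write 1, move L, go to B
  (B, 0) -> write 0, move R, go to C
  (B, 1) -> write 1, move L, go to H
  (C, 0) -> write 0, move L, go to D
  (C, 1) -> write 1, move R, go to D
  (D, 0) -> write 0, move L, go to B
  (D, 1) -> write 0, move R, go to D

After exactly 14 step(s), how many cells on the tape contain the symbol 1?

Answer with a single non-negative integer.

Answer: 1

Derivation:
Step 1: in state A at pos 1, read 0 -> (A,0)->write 0,move R,goto D. Now: state=D, head=2, tape[-2..4]=0100110 (head:     ^)
Step 2: in state D at pos 2, read 1 -> (D,1)->write 0,move R,goto D. Now: state=D, head=3, tape[-2..4]=0100010 (head:      ^)
Step 3: in state D at pos 3, read 1 -> (D,1)->write 0,move R,goto D. Now: state=D, head=4, tape[-2..5]=01000000 (head:       ^)
Step 4: in state D at pos 4, read 0 -> (D,0)->write 0,move L,goto B. Now: state=B, head=3, tape[-2..5]=01000000 (head:      ^)
Step 5: in state B at pos 3, read 0 -> (B,0)->write 0,move R,goto C. Now: state=C, head=4, tape[-2..5]=01000000 (head:       ^)
Step 6: in state C at pos 4, read 0 -> (C,0)->write 0,move L,goto D. Now: state=D, head=3, tape[-2..5]=01000000 (head:      ^)
Step 7: in state D at pos 3, read 0 -> (D,0)->write 0,move L,goto B. Now: state=B, head=2, tape[-2..5]=01000000 (head:     ^)
Step 8: in state B at pos 2, read 0 -> (B,0)->write 0,move R,goto C. Now: state=C, head=3, tape[-2..5]=01000000 (head:      ^)
Step 9: in state C at pos 3, read 0 -> (C,0)->write 0,move L,goto D. Now: state=D, head=2, tape[-2..5]=01000000 (head:     ^)
Step 10: in state D at pos 2, read 0 -> (D,0)->write 0,move L,goto B. Now: state=B, head=1, tape[-2..5]=01000000 (head:    ^)
Step 11: in state B at pos 1, read 0 -> (B,0)->write 0,move R,goto C. Now: state=C, head=2, tape[-2..5]=01000000 (head:     ^)
Step 12: in state C at pos 2, read 0 -> (C,0)->write 0,move L,goto D. Now: state=D, head=1, tape[-2..5]=01000000 (head:    ^)
Step 13: in state D at pos 1, read 0 -> (D,0)->write 0,move L,goto B. Now: state=B, head=0, tape[-2..5]=01000000 (head:   ^)
Step 14: in state B at pos 0, read 0 -> (B,0)->write 0,move R,goto C. Now: state=C, head=1, tape[-2..5]=01000000 (head:    ^)
Cells containing 1 after step 14: {-1} -> 1 cell(s)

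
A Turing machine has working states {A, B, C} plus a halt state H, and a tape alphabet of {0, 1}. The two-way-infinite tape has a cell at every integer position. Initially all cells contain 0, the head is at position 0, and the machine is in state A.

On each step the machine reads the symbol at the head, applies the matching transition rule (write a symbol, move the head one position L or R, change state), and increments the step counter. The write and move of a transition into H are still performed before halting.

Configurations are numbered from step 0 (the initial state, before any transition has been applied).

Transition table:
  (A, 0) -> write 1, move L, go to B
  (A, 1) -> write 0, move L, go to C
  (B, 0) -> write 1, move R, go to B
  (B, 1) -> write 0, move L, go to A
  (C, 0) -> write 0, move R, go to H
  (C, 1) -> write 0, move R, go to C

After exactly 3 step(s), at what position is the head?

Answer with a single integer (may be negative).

Step 1: in state A at pos 0, read 0 -> (A,0)->write 1,move L,goto B. Now: state=B, head=-1, tape[-2..1]=0010 (head:  ^)
Step 2: in state B at pos -1, read 0 -> (B,0)->write 1,move R,goto B. Now: state=B, head=0, tape[-2..1]=0110 (head:   ^)
Step 3: in state B at pos 0, read 1 -> (B,1)->write 0,move L,goto A. Now: state=A, head=-1, tape[-2..1]=0100 (head:  ^)

Answer: -1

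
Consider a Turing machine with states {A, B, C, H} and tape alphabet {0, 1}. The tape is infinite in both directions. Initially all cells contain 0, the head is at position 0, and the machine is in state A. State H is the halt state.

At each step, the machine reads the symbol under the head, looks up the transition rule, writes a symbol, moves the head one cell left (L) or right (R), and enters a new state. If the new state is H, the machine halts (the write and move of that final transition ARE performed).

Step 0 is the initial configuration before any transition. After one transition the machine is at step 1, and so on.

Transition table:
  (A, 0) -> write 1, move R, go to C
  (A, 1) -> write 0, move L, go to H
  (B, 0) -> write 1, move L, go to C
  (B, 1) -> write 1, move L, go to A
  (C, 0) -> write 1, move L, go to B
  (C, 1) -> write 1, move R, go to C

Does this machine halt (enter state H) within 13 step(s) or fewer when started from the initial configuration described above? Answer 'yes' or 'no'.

Answer: yes

Derivation:
Step 1: in state A at pos 0, read 0 -> (A,0)->write 1,move R,goto C. Now: state=C, head=1, tape[-1..2]=0100 (head:   ^)
Step 2: in state C at pos 1, read 0 -> (C,0)->write 1,move L,goto B. Now: state=B, head=0, tape[-1..2]=0110 (head:  ^)
Step 3: in state B at pos 0, read 1 -> (B,1)->write 1,move L,goto A. Now: state=A, head=-1, tape[-2..2]=00110 (head:  ^)
Step 4: in state A at pos -1, read 0 -> (A,0)->write 1,move R,goto C. Now: state=C, head=0, tape[-2..2]=01110 (head:   ^)
Step 5: in state C at pos 0, read 1 -> (C,1)->write 1,move R,goto C. Now: state=C, head=1, tape[-2..2]=01110 (head:    ^)
Step 6: in state C at pos 1, read 1 -> (C,1)->write 1,move R,goto C. Now: state=C, head=2, tape[-2..3]=011100 (head:     ^)
Step 7: in state C at pos 2, read 0 -> (C,0)->write 1,move L,goto B. Now: state=B, head=1, tape[-2..3]=011110 (head:    ^)
Step 8: in state B at pos 1, read 1 -> (B,1)->write 1,move L,goto A. Now: state=A, head=0, tape[-2..3]=011110 (head:   ^)
Step 9: in state A at pos 0, read 1 -> (A,1)->write 0,move L,goto H. Now: state=H, head=-1, tape[-2..3]=010110 (head:  ^)
State H reached at step 9; 9 <= 13 -> yes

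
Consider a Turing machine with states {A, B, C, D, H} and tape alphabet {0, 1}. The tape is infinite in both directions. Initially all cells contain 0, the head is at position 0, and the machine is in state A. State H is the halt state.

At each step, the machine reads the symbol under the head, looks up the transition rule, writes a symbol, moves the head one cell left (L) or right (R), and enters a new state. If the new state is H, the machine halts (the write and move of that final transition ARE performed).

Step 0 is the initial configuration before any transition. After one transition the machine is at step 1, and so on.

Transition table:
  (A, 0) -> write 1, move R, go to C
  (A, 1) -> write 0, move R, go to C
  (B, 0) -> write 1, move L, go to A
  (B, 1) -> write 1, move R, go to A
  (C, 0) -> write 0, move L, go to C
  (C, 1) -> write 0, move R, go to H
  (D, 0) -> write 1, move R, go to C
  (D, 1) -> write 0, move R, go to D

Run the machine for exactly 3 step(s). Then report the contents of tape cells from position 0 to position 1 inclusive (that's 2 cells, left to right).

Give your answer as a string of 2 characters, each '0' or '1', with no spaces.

Step 1: in state A at pos 0, read 0 -> (A,0)->write 1,move R,goto C. Now: state=C, head=1, tape[-1..2]=0100 (head:   ^)
Step 2: in state C at pos 1, read 0 -> (C,0)->write 0,move L,goto C. Now: state=C, head=0, tape[-1..2]=0100 (head:  ^)
Step 3: in state C at pos 0, read 1 -> (C,1)->write 0,move R,goto H. Now: state=H, head=1, tape[-1..2]=0000 (head:   ^)

Answer: 00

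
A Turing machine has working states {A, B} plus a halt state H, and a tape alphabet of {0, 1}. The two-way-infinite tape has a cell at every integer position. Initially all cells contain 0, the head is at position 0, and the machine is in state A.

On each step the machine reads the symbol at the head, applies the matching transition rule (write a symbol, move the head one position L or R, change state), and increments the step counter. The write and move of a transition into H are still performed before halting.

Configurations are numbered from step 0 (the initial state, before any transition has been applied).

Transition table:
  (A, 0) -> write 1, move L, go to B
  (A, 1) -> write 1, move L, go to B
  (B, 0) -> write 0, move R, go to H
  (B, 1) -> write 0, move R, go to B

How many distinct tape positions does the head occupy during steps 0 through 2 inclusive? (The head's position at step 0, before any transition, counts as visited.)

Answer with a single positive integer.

Answer: 2

Derivation:
Step 1: in state A at pos 0, read 0 -> (A,0)->write 1,move L,goto B. Now: state=B, head=-1, tape[-2..1]=0010 (head:  ^)
Step 2: in state B at pos -1, read 0 -> (B,0)->write 0,move R,goto H. Now: state=H, head=0, tape[-2..1]=0010 (head:   ^)
Head positions at steps 0..2: starting at 0, distinct positions visited = {-1, 0} -> 2 position(s)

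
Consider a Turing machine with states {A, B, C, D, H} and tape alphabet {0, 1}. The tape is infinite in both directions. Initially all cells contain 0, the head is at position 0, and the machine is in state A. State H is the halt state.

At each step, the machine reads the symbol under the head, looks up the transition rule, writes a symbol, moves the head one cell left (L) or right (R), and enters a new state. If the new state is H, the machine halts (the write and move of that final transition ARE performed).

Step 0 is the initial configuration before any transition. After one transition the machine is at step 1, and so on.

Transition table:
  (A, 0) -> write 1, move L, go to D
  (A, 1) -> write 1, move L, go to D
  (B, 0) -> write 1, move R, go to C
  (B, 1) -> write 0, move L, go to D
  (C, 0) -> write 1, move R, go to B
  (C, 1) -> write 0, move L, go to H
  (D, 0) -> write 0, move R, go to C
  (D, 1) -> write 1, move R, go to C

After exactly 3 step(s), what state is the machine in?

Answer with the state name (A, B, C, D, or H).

Answer: H

Derivation:
Step 1: in state A at pos 0, read 0 -> (A,0)->write 1,move L,goto D. Now: state=D, head=-1, tape[-2..1]=0010 (head:  ^)
Step 2: in state D at pos -1, read 0 -> (D,0)->write 0,move R,goto C. Now: state=C, head=0, tape[-2..1]=0010 (head:   ^)
Step 3: in state C at pos 0, read 1 -> (C,1)->write 0,move L,goto H. Now: state=H, head=-1, tape[-2..1]=0000 (head:  ^)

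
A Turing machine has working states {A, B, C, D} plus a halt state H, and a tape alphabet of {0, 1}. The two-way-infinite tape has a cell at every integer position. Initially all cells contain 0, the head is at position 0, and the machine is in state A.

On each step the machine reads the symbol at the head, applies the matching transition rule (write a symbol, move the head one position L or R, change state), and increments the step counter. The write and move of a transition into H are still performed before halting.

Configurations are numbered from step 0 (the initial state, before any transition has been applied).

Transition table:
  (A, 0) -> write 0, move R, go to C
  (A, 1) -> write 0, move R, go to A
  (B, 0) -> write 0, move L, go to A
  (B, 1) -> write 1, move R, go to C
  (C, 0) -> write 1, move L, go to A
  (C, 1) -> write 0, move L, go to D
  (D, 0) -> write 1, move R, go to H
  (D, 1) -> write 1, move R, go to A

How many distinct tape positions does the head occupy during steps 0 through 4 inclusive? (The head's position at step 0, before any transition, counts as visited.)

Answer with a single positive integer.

Answer: 2

Derivation:
Step 1: in state A at pos 0, read 0 -> (A,0)->write 0,move R,goto C. Now: state=C, head=1, tape[-1..2]=0000 (head:   ^)
Step 2: in state C at pos 1, read 0 -> (C,0)->write 1,move L,goto A. Now: state=A, head=0, tape[-1..2]=0010 (head:  ^)
Step 3: in state A at pos 0, read 0 -> (A,0)->write 0,move R,goto C. Now: state=C, head=1, tape[-1..2]=0010 (head:   ^)
Step 4: in state C at pos 1, read 1 -> (C,1)->write 0,move L,goto D. Now: state=D, head=0, tape[-1..2]=0000 (head:  ^)
Head positions at steps 0..4: starting at 0, distinct positions visited = {0, 1} -> 2 position(s)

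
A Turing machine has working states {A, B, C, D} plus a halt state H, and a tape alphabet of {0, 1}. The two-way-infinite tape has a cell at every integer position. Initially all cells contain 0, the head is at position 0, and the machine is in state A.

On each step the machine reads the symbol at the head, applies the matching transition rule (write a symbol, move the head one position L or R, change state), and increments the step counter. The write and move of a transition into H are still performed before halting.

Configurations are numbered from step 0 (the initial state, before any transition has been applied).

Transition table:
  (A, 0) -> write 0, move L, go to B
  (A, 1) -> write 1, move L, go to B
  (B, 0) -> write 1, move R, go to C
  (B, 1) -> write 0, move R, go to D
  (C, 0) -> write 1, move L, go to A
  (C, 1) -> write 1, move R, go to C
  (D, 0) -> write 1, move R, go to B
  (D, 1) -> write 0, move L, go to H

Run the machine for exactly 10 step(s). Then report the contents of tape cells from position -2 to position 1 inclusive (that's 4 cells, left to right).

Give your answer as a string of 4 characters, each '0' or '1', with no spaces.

Answer: 1011

Derivation:
Step 1: in state A at pos 0, read 0 -> (A,0)->write 0,move L,goto B. Now: state=B, head=-1, tape[-2..1]=0000 (head:  ^)
Step 2: in state B at pos -1, read 0 -> (B,0)->write 1,move R,goto C. Now: state=C, head=0, tape[-2..1]=0100 (head:   ^)
Step 3: in state C at pos 0, read 0 -> (C,0)->write 1,move L,goto A. Now: state=A, head=-1, tape[-2..1]=0110 (head:  ^)
Step 4: in state A at pos -1, read 1 -> (A,1)->write 1,move L,goto B. Now: state=B, head=-2, tape[-3..1]=00110 (head:  ^)
Step 5: in state B at pos -2, read 0 -> (B,0)->write 1,move R,goto C. Now: state=C, head=-1, tape[-3..1]=01110 (head:   ^)
Step 6: in state C at pos -1, read 1 -> (C,1)->write 1,move R,goto C. Now: state=C, head=0, tape[-3..1]=01110 (head:    ^)
Step 7: in state C at pos 0, read 1 -> (C,1)->write 1,move R,goto C. Now: state=C, head=1, tape[-3..2]=011100 (head:     ^)
Step 8: in state C at pos 1, read 0 -> (C,0)->write 1,move L,goto A. Now: state=A, head=0, tape[-3..2]=011110 (head:    ^)
Step 9: in state A at pos 0, read 1 -> (A,1)->write 1,move L,goto B. Now: state=B, head=-1, tape[-3..2]=011110 (head:   ^)
Step 10: in state B at pos -1, read 1 -> (B,1)->write 0,move R,goto D. Now: state=D, head=0, tape[-3..2]=010110 (head:    ^)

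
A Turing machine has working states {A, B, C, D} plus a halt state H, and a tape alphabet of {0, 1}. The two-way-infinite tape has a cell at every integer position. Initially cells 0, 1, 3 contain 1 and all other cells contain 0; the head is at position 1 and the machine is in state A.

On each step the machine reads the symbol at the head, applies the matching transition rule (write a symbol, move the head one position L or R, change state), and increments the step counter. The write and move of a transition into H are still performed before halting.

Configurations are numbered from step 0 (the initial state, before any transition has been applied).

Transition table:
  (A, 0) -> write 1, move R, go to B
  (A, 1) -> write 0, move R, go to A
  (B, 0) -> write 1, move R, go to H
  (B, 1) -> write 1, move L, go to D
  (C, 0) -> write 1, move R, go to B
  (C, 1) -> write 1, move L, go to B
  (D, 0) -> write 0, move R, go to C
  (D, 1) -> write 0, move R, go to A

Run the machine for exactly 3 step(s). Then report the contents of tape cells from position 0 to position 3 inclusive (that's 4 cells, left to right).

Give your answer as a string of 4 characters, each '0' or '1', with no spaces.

Step 1: in state A at pos 1, read 1 -> (A,1)->write 0,move R,goto A. Now: state=A, head=2, tape[-1..4]=010010 (head:    ^)
Step 2: in state A at pos 2, read 0 -> (A,0)->write 1,move R,goto B. Now: state=B, head=3, tape[-1..4]=010110 (head:     ^)
Step 3: in state B at pos 3, read 1 -> (B,1)->write 1,move L,goto D. Now: state=D, head=2, tape[-1..4]=010110 (head:    ^)

Answer: 1011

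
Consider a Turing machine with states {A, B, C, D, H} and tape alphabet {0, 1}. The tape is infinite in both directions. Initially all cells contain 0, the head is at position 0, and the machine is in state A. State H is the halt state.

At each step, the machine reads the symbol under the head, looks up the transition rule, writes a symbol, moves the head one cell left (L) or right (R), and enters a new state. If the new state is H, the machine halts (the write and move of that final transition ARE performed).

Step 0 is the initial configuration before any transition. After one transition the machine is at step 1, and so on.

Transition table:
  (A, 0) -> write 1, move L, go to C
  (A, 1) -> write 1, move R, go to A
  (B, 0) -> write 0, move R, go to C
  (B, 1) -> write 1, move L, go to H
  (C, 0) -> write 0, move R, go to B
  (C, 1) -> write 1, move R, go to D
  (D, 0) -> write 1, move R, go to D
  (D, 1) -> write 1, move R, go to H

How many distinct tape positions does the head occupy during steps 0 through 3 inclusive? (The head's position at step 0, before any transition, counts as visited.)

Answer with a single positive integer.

Answer: 2

Derivation:
Step 1: in state A at pos 0, read 0 -> (A,0)->write 1,move L,goto C. Now: state=C, head=-1, tape[-2..1]=0010 (head:  ^)
Step 2: in state C at pos -1, read 0 -> (C,0)->write 0,move R,goto B. Now: state=B, head=0, tape[-2..1]=0010 (head:   ^)
Step 3: in state B at pos 0, read 1 -> (B,1)->write 1,move L,goto H. Now: state=H, head=-1, tape[-2..1]=0010 (head:  ^)
Head positions at steps 0..3: starting at 0, distinct positions visited = {-1, 0} -> 2 position(s)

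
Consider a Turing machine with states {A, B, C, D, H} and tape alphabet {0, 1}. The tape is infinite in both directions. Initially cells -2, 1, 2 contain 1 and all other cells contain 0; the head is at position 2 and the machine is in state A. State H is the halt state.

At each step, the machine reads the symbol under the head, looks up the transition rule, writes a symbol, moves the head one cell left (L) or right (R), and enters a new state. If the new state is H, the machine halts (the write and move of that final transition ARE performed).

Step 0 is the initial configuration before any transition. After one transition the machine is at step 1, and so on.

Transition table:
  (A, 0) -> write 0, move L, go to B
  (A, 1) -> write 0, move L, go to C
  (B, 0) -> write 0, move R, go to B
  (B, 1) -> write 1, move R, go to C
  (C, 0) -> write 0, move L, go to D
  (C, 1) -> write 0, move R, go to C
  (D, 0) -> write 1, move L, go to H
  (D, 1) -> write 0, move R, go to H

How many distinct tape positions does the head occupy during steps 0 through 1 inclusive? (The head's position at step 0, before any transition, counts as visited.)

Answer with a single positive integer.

Answer: 2

Derivation:
Step 1: in state A at pos 2, read 1 -> (A,1)->write 0,move L,goto C. Now: state=C, head=1, tape[-3..3]=0100100 (head:     ^)
Head positions at steps 0..1: starting at 2, distinct positions visited = {1, 2} -> 2 position(s)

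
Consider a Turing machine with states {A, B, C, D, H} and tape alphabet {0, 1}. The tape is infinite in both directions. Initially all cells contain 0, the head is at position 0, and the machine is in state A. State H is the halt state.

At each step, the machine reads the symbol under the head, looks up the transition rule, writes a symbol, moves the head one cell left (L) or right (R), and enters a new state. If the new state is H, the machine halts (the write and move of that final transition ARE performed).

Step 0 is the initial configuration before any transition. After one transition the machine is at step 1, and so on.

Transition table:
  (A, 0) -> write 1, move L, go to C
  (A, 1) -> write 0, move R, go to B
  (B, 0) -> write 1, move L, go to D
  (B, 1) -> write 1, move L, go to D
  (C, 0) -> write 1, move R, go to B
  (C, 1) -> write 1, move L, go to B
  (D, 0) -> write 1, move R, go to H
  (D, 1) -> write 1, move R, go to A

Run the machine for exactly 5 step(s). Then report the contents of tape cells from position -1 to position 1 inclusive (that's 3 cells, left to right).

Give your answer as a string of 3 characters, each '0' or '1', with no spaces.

Answer: 100

Derivation:
Step 1: in state A at pos 0, read 0 -> (A,0)->write 1,move L,goto C. Now: state=C, head=-1, tape[-2..1]=0010 (head:  ^)
Step 2: in state C at pos -1, read 0 -> (C,0)->write 1,move R,goto B. Now: state=B, head=0, tape[-2..1]=0110 (head:   ^)
Step 3: in state B at pos 0, read 1 -> (B,1)->write 1,move L,goto D. Now: state=D, head=-1, tape[-2..1]=0110 (head:  ^)
Step 4: in state D at pos -1, read 1 -> (D,1)->write 1,move R,goto A. Now: state=A, head=0, tape[-2..1]=0110 (head:   ^)
Step 5: in state A at pos 0, read 1 -> (A,1)->write 0,move R,goto B. Now: state=B, head=1, tape[-2..2]=01000 (head:    ^)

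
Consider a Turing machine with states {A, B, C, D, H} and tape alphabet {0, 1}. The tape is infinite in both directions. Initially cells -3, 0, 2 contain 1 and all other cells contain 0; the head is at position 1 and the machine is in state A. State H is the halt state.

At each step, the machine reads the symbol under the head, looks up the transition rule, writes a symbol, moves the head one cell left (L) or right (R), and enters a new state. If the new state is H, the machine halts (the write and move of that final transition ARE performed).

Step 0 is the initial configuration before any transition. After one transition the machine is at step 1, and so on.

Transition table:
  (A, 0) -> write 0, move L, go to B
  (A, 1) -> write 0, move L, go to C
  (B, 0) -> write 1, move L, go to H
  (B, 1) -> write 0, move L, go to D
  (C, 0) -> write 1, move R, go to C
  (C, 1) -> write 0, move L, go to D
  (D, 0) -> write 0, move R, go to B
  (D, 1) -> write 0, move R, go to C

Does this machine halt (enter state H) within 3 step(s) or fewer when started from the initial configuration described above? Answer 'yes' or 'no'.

Answer: no

Derivation:
Step 1: in state A at pos 1, read 0 -> (A,0)->write 0,move L,goto B. Now: state=B, head=0, tape[-4..3]=01001010 (head:     ^)
Step 2: in state B at pos 0, read 1 -> (B,1)->write 0,move L,goto D. Now: state=D, head=-1, tape[-4..3]=01000010 (head:    ^)
Step 3: in state D at pos -1, read 0 -> (D,0)->write 0,move R,goto B. Now: state=B, head=0, tape[-4..3]=01000010 (head:     ^)
After 3 step(s): state = B (not H) -> not halted within 3 -> no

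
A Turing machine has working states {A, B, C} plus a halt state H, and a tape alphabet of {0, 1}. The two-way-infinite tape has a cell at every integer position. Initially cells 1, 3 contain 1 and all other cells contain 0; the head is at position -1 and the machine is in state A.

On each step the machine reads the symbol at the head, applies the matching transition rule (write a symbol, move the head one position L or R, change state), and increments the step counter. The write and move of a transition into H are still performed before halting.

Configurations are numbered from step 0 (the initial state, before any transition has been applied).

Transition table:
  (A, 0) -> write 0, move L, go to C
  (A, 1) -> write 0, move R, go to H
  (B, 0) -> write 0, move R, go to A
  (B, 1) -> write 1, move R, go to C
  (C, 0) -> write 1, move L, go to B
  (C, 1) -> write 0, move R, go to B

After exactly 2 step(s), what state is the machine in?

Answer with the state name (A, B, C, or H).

Step 1: in state A at pos -1, read 0 -> (A,0)->write 0,move L,goto C. Now: state=C, head=-2, tape[-3..4]=00001010 (head:  ^)
Step 2: in state C at pos -2, read 0 -> (C,0)->write 1,move L,goto B. Now: state=B, head=-3, tape[-4..4]=001001010 (head:  ^)

Answer: B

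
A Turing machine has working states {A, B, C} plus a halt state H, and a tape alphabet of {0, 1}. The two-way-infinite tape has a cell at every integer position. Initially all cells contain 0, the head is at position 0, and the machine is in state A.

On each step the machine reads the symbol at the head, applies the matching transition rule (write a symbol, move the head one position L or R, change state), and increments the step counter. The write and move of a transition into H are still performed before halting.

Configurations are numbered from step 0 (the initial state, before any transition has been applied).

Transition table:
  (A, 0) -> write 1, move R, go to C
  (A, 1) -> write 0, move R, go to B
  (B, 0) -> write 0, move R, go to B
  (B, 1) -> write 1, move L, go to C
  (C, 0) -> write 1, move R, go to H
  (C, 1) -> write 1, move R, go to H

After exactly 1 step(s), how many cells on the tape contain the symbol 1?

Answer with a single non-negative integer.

Step 1: in state A at pos 0, read 0 -> (A,0)->write 1,move R,goto C. Now: state=C, head=1, tape[-1..2]=0100 (head:   ^)
Cells containing 1 after step 1: {0} -> 1 cell(s)

Answer: 1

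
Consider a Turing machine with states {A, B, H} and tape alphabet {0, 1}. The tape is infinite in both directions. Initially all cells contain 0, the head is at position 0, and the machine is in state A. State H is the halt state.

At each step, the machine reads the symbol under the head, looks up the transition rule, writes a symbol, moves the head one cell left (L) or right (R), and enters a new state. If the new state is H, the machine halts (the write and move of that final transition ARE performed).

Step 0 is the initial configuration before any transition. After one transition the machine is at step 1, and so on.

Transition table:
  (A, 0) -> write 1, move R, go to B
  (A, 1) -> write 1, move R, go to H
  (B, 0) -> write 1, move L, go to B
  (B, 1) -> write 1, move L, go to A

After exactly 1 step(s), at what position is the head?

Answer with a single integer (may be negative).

Step 1: in state A at pos 0, read 0 -> (A,0)->write 1,move R,goto B. Now: state=B, head=1, tape[-1..2]=0100 (head:   ^)

Answer: 1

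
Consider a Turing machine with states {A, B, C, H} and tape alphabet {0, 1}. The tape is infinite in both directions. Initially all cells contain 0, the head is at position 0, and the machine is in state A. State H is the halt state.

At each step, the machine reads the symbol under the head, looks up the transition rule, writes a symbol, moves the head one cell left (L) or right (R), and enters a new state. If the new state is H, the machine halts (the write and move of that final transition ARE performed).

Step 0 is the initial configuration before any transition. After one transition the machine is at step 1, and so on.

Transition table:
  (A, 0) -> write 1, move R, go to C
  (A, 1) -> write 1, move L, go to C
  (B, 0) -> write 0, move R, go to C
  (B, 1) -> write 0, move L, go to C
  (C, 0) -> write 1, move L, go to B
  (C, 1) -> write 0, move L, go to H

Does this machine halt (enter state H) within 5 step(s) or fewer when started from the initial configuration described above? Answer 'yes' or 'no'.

Step 1: in state A at pos 0, read 0 -> (A,0)->write 1,move R,goto C. Now: state=C, head=1, tape[-1..2]=0100 (head:   ^)
Step 2: in state C at pos 1, read 0 -> (C,0)->write 1,move L,goto B. Now: state=B, head=0, tape[-1..2]=0110 (head:  ^)
Step 3: in state B at pos 0, read 1 -> (B,1)->write 0,move L,goto C. Now: state=C, head=-1, tape[-2..2]=00010 (head:  ^)
Step 4: in state C at pos -1, read 0 -> (C,0)->write 1,move L,goto B. Now: state=B, head=-2, tape[-3..2]=001010 (head:  ^)
Step 5: in state B at pos -2, read 0 -> (B,0)->write 0,move R,goto C. Now: state=C, head=-1, tape[-3..2]=001010 (head:   ^)
After 5 step(s): state = C (not H) -> not halted within 5 -> no

Answer: no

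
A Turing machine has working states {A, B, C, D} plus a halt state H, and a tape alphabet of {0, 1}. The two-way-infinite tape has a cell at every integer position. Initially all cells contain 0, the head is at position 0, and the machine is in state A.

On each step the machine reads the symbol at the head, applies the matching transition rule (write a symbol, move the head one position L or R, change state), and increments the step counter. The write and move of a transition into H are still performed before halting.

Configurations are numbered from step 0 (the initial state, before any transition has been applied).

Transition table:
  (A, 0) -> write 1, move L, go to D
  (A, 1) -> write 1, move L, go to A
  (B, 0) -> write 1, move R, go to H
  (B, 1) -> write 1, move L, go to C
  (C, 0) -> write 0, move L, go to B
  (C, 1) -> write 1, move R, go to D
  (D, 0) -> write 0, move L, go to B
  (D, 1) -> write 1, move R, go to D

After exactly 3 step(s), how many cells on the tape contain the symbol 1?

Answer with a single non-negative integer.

Step 1: in state A at pos 0, read 0 -> (A,0)->write 1,move L,goto D. Now: state=D, head=-1, tape[-2..1]=0010 (head:  ^)
Step 2: in state D at pos -1, read 0 -> (D,0)->write 0,move L,goto B. Now: state=B, head=-2, tape[-3..1]=00010 (head:  ^)
Step 3: in state B at pos -2, read 0 -> (B,0)->write 1,move R,goto H. Now: state=H, head=-1, tape[-3..1]=01010 (head:   ^)
Cells containing 1 after step 3: {-2, 0} -> 2 cell(s)

Answer: 2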